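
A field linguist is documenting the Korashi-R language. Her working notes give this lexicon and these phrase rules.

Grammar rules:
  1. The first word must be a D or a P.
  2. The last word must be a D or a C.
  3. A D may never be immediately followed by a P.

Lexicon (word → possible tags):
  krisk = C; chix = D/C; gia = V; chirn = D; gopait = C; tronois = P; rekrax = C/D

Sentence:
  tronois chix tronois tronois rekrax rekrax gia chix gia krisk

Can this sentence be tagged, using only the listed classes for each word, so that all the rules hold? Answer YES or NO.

YES

Candidates per position — 1:tronois {P}; 2:chix {D,C}; 3:tronois {P}; 4:tronois {P}; 5:rekrax {C,D}; 6:rekrax {C,D}; 7:gia {V}; 8:chix {D,C}; 9:gia {V}; 10:krisk {C}.
One satisfying assignment: P C P P C C V C V C.
Rule-by-rule: rule 1 ok; rule 2 ok; rule 3 ok.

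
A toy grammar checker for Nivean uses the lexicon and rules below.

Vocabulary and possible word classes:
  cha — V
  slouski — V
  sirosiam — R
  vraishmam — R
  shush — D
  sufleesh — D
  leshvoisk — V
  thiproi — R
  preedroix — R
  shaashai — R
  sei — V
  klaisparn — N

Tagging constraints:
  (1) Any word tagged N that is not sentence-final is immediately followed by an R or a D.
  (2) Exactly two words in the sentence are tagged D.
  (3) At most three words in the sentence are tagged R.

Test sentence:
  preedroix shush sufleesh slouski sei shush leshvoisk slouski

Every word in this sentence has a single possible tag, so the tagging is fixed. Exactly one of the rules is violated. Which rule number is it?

Fixed tagging: R D D V V D V V.
Rule check: R1 pass, R2 fail, R3 pass.
Only rule 2 fails.

2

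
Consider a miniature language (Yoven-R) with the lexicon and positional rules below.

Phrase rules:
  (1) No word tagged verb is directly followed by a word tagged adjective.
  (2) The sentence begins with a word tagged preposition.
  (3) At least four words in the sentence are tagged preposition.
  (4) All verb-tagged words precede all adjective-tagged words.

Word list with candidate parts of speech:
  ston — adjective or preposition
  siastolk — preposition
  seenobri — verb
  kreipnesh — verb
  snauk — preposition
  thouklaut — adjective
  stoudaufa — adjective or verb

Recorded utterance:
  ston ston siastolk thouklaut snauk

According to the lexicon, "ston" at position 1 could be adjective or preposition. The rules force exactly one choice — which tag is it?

Candidates per position — 1:ston {adjective,preposition}; 2:ston {adjective,preposition}; 3:siastolk {preposition}; 4:thouklaut {adjective}; 5:snauk {preposition}.
Position 1: tagging it adjective would leave rule 2 unsatisfiable, so it must be preposition.
Position 2: tagging it adjective would leave rule 3 unsatisfiable, so it must be preposition.
So the tagging must be: preposition preposition preposition adjective preposition.
Check: rule 1 holds; rule 2 holds; rule 3 holds; rule 4 holds.

preposition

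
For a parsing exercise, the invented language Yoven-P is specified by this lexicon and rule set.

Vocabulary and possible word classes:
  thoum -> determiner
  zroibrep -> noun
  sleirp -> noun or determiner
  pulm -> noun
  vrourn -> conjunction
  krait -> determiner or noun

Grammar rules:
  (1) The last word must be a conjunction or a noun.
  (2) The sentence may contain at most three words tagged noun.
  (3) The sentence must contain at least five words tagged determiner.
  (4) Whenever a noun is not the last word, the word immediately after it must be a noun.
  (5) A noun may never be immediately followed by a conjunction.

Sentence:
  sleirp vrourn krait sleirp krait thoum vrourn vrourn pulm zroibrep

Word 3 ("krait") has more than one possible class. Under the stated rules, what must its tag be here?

Candidates per position — 1:sleirp {noun,determiner}; 2:vrourn {conjunction}; 3:krait {determiner,noun}; 4:sleirp {noun,determiner}; 5:krait {determiner,noun}; 6:thoum {determiner}; 7:vrourn {conjunction}; 8:vrourn {conjunction}; 9:pulm {noun}; 10:zroibrep {noun}.
Word 1 cannot be noun — rule 3 would then fail for every completion. It is determiner.
Word 3 cannot be noun — rule 3 would then fail for every completion. It is determiner.
Word 4 cannot be noun — rule 3 would then fail for every completion. It is determiner.
Word 5 cannot be noun — rule 3 would then fail for every completion. It is determiner.
So the tagging must be: determiner conjunction determiner determiner determiner determiner conjunction conjunction noun noun.
Verifying each rule — rule 1 ✓; rule 2 ✓; rule 3 ✓; rule 4 ✓; rule 5 ✓.

determiner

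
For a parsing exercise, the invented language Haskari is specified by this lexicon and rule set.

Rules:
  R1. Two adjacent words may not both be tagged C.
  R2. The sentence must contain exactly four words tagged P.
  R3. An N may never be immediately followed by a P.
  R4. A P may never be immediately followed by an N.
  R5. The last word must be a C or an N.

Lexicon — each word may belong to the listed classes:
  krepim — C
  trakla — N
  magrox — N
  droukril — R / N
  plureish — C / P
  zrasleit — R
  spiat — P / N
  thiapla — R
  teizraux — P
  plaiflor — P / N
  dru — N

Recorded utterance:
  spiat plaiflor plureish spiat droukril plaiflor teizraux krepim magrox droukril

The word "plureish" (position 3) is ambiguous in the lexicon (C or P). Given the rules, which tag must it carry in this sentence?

C

Candidates per position — 1:spiat {P,N}; 2:plaiflor {P,N}; 3:plureish {C,P}; 4:spiat {P,N}; 5:droukril {R,N}; 6:plaiflor {P,N}; 7:teizraux {P}; 8:krepim {C}; 9:magrox {N}; 10:droukril {R,N}.
If word 5 were N, no tagging could satisfy rule 3; so word 5 is R.
If word 6 were N, no tagging could satisfy rule 3; so word 6 is P.
If word 10 were R, no tagging could satisfy rule 5; so word 10 is N.
Position 3: the remaining choice is settled jointly with positions 1, 2, 4 — only C at position 3 is part of a tagging that satisfies every rule.
The unique satisfying tagging is: P P C N R P P C N N.
Check: rule 1 satisfied; rule 2 satisfied; rule 3 satisfied; rule 4 satisfied; rule 5 satisfied.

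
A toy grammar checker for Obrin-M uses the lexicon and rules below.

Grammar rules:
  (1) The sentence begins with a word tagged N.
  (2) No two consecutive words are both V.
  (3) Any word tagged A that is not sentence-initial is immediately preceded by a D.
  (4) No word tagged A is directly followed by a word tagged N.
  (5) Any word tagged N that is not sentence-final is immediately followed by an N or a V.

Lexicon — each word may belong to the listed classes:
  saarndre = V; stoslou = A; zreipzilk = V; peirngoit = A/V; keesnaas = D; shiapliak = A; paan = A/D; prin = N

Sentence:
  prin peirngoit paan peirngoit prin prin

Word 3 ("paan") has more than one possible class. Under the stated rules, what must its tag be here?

Candidates per position — 1:prin {N}; 2:peirngoit {A,V}; 3:paan {A,D}; 4:peirngoit {A,V}; 5:prin {N}; 6:prin {N}.
At position 2, choosing A makes rule 3 impossible to satisfy; hence V.
At position 3, choosing A makes rule 3 impossible to satisfy; hence D.
At position 4, choosing A makes rule 4 impossible to satisfy; hence V.
So the tagging must be: N V D V N N.
Rule-by-rule: rule 1 holds; rule 2 holds; rule 3 holds; rule 4 holds; rule 5 holds.

D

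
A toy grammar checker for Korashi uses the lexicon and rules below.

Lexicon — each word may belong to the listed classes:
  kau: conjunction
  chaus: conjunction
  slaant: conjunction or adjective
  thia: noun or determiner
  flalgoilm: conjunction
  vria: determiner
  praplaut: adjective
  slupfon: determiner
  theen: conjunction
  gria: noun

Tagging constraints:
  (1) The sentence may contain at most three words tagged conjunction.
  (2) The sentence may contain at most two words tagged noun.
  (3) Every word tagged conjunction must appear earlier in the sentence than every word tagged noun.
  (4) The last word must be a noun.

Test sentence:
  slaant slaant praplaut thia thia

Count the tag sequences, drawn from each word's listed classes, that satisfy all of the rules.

8

Candidates per position — 1:slaant {conjunction,adjective}; 2:slaant {conjunction,adjective}; 3:praplaut {adjective}; 4:thia {noun,determiner}; 5:thia {noun,determiner}.
There are 16 candidate sequences in total.
Checking each against the rules leaves 8 sequences.
Count = 8.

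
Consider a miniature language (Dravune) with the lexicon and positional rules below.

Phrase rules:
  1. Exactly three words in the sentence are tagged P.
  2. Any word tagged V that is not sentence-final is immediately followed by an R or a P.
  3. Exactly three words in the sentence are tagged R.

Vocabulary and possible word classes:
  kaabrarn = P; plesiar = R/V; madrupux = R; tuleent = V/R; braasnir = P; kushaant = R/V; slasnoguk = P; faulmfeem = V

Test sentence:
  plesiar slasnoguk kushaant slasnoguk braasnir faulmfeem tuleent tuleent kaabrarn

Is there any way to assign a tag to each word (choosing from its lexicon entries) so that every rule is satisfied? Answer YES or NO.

Candidates per position — 1:plesiar {R,V}; 2:slasnoguk {P}; 3:kushaant {R,V}; 4:slasnoguk {P}; 5:braasnir {P}; 6:faulmfeem {V}; 7:tuleent {V,R}; 8:tuleent {V,R}; 9:kaabrarn {P}.
Rule 1 cannot be satisfied by any choice of tags from the lexicon.
So there is no consistent tagging.

NO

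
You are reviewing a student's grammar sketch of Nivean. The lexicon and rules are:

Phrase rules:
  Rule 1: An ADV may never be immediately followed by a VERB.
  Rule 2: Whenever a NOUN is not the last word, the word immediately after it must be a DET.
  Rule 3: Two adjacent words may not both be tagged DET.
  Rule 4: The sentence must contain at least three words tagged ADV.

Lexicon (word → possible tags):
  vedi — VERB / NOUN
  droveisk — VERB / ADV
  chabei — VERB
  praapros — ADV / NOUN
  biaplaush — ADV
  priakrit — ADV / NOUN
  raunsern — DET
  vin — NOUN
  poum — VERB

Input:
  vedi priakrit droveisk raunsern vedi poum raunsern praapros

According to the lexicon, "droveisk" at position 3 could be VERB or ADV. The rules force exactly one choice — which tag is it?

Candidates per position — 1:vedi {VERB,NOUN}; 2:priakrit {ADV,NOUN}; 3:droveisk {VERB,ADV}; 4:raunsern {DET}; 5:vedi {VERB,NOUN}; 6:poum {VERB}; 7:raunsern {DET}; 8:praapros {ADV,NOUN}.
At position 1, choosing NOUN makes rule 2 impossible to satisfy; hence VERB.
At position 2, choosing NOUN makes rule 2 impossible to satisfy; hence ADV.
At position 3, choosing VERB makes rule 1 impossible to satisfy; hence ADV.
At position 5, choosing NOUN makes rule 2 impossible to satisfy; hence VERB.
At position 8, choosing NOUN makes rule 4 impossible to satisfy; hence ADV.
That leaves exactly one tagging: VERB ADV ADV DET VERB VERB DET ADV.
Check: rule 1 satisfied; rule 2 satisfied; rule 3 satisfied; rule 4 satisfied.

ADV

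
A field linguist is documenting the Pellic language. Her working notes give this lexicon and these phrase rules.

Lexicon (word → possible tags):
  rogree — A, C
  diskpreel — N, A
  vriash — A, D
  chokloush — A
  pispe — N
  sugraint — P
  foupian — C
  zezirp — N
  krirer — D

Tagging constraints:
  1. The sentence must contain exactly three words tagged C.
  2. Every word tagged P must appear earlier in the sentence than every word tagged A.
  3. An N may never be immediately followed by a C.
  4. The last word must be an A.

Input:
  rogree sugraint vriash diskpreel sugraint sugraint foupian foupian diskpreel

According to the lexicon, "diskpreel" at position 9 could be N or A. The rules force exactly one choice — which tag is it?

Candidates per position — 1:rogree {A,C}; 2:sugraint {P}; 3:vriash {A,D}; 4:diskpreel {N,A}; 5:sugraint {P}; 6:sugraint {P}; 7:foupian {C}; 8:foupian {C}; 9:diskpreel {N,A}.
If word 1 were A, no tagging could satisfy rule 1; so word 1 is C.
If word 3 were A, no tagging could satisfy rule 2; so word 3 is D.
If word 4 were A, no tagging could satisfy rule 2; so word 4 is N.
If word 9 were N, no tagging could satisfy rule 4; so word 9 is A.
That leaves exactly one tagging: C P D N P P C C A.
Rule-by-rule: rule 1 ✓; rule 2 ✓; rule 3 ✓; rule 4 ✓.

A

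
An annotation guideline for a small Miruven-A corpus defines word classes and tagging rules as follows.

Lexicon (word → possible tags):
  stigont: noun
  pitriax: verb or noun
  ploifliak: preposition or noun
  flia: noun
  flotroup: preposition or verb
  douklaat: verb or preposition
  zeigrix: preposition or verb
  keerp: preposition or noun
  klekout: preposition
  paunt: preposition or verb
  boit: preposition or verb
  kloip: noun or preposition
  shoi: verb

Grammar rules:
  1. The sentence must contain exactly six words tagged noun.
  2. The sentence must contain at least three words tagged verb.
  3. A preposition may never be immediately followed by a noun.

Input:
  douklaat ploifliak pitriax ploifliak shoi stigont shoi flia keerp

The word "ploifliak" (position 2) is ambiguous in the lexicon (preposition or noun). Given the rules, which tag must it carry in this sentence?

noun

Candidates per position — 1:douklaat {verb,preposition}; 2:ploifliak {preposition,noun}; 3:pitriax {verb,noun}; 4:ploifliak {preposition,noun}; 5:shoi {verb}; 6:stigont {noun}; 7:shoi {verb}; 8:flia {noun}; 9:keerp {preposition,noun}.
At position 2, choosing preposition makes rule 1 impossible to satisfy; hence noun.
At position 3, choosing verb makes rule 1 impossible to satisfy; hence noun.
At position 4, choosing preposition makes rule 1 impossible to satisfy; hence noun.
At position 9, choosing preposition makes rule 1 impossible to satisfy; hence noun.
At position 1, choosing preposition makes rule 2 impossible to satisfy; hence verb.
The only consistent sequence is: verb noun noun noun verb noun verb noun noun.
Check: rule 1 ✓; rule 2 ✓; rule 3 ✓.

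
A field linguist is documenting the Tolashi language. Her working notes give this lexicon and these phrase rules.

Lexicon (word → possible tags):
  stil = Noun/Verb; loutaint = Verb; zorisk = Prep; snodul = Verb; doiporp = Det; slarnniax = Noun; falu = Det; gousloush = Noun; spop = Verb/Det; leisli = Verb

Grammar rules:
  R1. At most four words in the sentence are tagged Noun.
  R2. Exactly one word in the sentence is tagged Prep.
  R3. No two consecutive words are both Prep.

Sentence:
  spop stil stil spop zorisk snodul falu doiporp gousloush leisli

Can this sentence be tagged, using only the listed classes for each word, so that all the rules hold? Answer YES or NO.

Candidates per position — 1:spop {Verb,Det}; 2:stil {Noun,Verb}; 3:stil {Noun,Verb}; 4:spop {Verb,Det}; 5:zorisk {Prep}; 6:snodul {Verb}; 7:falu {Det}; 8:doiporp {Det}; 9:gousloush {Noun}; 10:leisli {Verb}.
One satisfying assignment: Det Noun Noun Det Prep Verb Det Det Noun Verb.
Check: rule 1 ok; rule 2 ok; rule 3 ok.

YES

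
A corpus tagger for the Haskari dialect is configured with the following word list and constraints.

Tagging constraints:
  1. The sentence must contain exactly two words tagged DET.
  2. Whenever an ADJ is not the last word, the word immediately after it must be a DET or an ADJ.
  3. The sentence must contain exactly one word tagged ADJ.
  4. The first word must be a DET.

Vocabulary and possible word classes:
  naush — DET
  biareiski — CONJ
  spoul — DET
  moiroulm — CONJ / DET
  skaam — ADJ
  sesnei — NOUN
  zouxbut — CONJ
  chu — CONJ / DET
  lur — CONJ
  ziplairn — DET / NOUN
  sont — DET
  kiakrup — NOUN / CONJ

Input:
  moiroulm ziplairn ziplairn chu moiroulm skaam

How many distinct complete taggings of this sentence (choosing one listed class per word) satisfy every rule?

Candidates per position — 1:moiroulm {CONJ,DET}; 2:ziplairn {DET,NOUN}; 3:ziplairn {DET,NOUN}; 4:chu {CONJ,DET}; 5:moiroulm {CONJ,DET}; 6:skaam {ADJ}.
There are 32 candidate sequences in total.
The sequences that satisfy every rule: DET DET NOUN CONJ CONJ ADJ; DET NOUN DET CONJ CONJ ADJ; DET NOUN NOUN CONJ DET ADJ; DET NOUN NOUN DET CONJ ADJ.
Count = 4.

4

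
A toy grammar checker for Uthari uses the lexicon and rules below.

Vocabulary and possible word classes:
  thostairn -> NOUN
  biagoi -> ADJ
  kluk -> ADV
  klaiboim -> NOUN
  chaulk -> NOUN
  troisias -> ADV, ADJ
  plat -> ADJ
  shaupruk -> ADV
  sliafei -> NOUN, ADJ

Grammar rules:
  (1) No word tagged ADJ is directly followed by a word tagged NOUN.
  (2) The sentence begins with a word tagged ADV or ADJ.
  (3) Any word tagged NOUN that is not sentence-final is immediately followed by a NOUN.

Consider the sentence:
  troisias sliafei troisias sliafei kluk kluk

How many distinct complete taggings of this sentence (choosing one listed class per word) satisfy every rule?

Candidates per position — 1:troisias {ADV,ADJ}; 2:sliafei {NOUN,ADJ}; 3:troisias {ADV,ADJ}; 4:sliafei {NOUN,ADJ}; 5:kluk {ADV}; 6:kluk {ADV}.
There are 16 candidate sequences in total.
The sequences that satisfy every rule: ADV ADJ ADV ADJ ADV ADV; ADV ADJ ADJ ADJ ADV ADV; ADJ ADJ ADV ADJ ADV ADV; ADJ ADJ ADJ ADJ ADV ADV.
Count = 4.

4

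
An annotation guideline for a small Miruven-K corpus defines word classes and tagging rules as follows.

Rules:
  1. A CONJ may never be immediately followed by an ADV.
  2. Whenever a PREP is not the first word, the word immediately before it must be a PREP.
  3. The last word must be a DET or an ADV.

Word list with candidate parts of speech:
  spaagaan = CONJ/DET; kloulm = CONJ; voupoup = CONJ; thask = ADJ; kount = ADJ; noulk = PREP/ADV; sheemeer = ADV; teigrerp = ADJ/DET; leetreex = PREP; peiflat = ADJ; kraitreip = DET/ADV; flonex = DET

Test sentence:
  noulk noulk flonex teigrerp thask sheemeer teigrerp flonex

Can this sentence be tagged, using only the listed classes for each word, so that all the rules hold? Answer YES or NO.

Candidates per position — 1:noulk {PREP,ADV}; 2:noulk {PREP,ADV}; 3:flonex {DET}; 4:teigrerp {ADJ,DET}; 5:thask {ADJ}; 6:sheemeer {ADV}; 7:teigrerp {ADJ,DET}; 8:flonex {DET}.
One satisfying assignment: PREP ADV DET ADJ ADJ ADV DET DET.
Verifying each rule — rule 1 satisfied; rule 2 satisfied; rule 3 satisfied.

YES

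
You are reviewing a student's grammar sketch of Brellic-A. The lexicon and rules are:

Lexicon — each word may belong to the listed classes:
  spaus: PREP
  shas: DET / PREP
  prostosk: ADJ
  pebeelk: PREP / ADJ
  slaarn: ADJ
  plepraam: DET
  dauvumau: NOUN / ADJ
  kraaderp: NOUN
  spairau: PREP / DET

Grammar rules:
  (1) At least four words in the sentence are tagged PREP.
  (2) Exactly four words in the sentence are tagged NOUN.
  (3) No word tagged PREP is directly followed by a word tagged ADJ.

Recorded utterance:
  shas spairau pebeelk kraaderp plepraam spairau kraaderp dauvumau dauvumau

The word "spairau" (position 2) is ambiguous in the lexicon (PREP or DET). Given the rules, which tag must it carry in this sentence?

Candidates per position — 1:shas {DET,PREP}; 2:spairau {PREP,DET}; 3:pebeelk {PREP,ADJ}; 4:kraaderp {NOUN}; 5:plepraam {DET}; 6:spairau {PREP,DET}; 7:kraaderp {NOUN}; 8:dauvumau {NOUN,ADJ}; 9:dauvumau {NOUN,ADJ}.
Position 1: tagging it DET would leave rule 1 unsatisfiable, so it must be PREP.
Position 2: tagging it DET would leave rule 1 unsatisfiable, so it must be PREP.
Position 3: tagging it ADJ would leave rule 1 unsatisfiable, so it must be PREP.
Position 6: tagging it DET would leave rule 1 unsatisfiable, so it must be PREP.
Position 8: tagging it ADJ would leave rule 2 unsatisfiable, so it must be NOUN.
Position 9: tagging it ADJ would leave rule 2 unsatisfiable, so it must be NOUN.
So the tagging must be: PREP PREP PREP NOUN DET PREP NOUN NOUN NOUN.
Checking: rule 1 ok; rule 2 ok; rule 3 ok.

PREP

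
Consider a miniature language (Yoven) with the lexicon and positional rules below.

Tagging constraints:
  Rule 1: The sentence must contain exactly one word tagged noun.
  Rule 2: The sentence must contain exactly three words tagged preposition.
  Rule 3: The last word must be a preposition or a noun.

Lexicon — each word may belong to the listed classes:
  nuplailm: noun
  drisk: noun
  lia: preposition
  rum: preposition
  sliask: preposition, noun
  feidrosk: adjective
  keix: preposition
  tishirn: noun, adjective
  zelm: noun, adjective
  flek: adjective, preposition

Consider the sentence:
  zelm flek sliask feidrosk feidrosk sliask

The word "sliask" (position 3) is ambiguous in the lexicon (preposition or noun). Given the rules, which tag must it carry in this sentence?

preposition

Candidates per position — 1:zelm {noun,adjective}; 2:flek {adjective,preposition}; 3:sliask {preposition,noun}; 4:feidrosk {adjective}; 5:feidrosk {adjective}; 6:sliask {preposition,noun}.
Position 2: adjective is ruled out by rule 2; that leaves preposition.
Position 3: noun is ruled out by rule 2; that leaves preposition.
Position 6: noun is ruled out by rule 2; that leaves preposition.
Position 1: adjective is ruled out by rule 1; that leaves noun.
That leaves exactly one tagging: noun preposition preposition adjective adjective preposition.
Check: rule 1 ✓; rule 2 ✓; rule 3 ✓.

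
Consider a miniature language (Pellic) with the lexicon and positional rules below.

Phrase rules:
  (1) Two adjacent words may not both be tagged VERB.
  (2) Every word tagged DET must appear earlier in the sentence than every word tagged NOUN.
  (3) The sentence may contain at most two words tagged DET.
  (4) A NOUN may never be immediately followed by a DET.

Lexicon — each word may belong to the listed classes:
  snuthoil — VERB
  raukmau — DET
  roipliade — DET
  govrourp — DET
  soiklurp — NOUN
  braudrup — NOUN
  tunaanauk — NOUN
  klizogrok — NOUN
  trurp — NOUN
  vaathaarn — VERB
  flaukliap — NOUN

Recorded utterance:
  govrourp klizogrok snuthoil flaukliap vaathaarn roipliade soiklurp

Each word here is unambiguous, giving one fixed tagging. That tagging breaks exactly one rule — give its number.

2

Fixed tagging: DET NOUN VERB NOUN VERB DET NOUN.
Checking each rule: R1 ✓, R2 ✗, R3 ✓, R4 ✓.
Only rule 2 fails.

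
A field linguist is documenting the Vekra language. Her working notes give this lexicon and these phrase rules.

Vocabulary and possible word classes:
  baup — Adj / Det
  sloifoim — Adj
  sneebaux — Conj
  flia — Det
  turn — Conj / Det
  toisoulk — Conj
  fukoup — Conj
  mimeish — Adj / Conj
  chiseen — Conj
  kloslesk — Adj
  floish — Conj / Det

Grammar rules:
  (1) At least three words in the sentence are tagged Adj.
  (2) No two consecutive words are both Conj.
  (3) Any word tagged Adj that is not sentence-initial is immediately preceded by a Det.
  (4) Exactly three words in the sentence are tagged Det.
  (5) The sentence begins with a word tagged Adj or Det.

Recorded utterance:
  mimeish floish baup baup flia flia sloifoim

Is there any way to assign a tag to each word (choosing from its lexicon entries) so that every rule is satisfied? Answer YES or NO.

YES

Candidates per position — 1:mimeish {Adj,Conj}; 2:floish {Conj,Det}; 3:baup {Adj,Det}; 4:baup {Adj,Det}; 5:flia {Det}; 6:flia {Det}; 7:sloifoim {Adj}.
One satisfying assignment: Adj Conj Det Adj Det Det Adj.
Check: rule 1 satisfied; rule 2 satisfied; rule 3 satisfied; rule 4 satisfied; rule 5 satisfied.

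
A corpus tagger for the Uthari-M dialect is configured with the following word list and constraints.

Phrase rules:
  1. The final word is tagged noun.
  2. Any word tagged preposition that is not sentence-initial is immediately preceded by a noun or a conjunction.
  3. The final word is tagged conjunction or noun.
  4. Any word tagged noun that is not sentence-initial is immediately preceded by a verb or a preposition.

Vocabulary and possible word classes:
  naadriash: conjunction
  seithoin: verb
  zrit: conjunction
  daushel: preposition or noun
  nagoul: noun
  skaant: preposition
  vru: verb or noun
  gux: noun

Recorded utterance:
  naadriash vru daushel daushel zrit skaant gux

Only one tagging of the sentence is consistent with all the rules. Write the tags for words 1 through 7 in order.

Candidates per position — 1:naadriash {conjunction}; 2:vru {verb,noun}; 3:daushel {preposition,noun}; 4:daushel {preposition,noun}; 5:zrit {conjunction}; 6:skaant {preposition}; 7:gux {noun}.
If word 2 were noun, no tagging could satisfy rule 4; so word 2 is verb.
If word 3 were preposition, no tagging could satisfy rule 2; so word 3 is noun.
If word 4 were noun, no tagging could satisfy rule 4; so word 4 is preposition.
The only consistent sequence is: conjunction verb noun preposition conjunction preposition noun.
Check: rule 1 ok; rule 2 ok; rule 3 ok; rule 4 ok.

conjunction verb noun preposition conjunction preposition noun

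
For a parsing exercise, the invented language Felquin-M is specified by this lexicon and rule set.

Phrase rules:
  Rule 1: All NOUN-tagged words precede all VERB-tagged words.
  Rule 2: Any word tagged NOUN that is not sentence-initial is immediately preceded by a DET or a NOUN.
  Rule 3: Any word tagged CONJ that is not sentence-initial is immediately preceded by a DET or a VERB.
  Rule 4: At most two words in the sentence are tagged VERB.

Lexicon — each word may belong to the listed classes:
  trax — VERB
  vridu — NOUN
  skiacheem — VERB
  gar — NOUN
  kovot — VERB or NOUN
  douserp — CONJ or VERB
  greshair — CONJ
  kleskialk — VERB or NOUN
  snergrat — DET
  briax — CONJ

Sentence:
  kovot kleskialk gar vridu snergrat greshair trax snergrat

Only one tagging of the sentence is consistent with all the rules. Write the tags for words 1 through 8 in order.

Candidates per position — 1:kovot {VERB,NOUN}; 2:kleskialk {VERB,NOUN}; 3:gar {NOUN}; 4:vridu {NOUN}; 5:snergrat {DET}; 6:greshair {CONJ}; 7:trax {VERB}; 8:snergrat {DET}.
Position 1: tagging it VERB would leave rule 1 unsatisfiable, so it must be NOUN.
Position 2: tagging it VERB would leave rule 1 unsatisfiable, so it must be NOUN.
So the tagging must be: NOUN NOUN NOUN NOUN DET CONJ VERB DET.
Rule-by-rule: rule 1 holds; rule 2 holds; rule 3 holds; rule 4 holds.

NOUN NOUN NOUN NOUN DET CONJ VERB DET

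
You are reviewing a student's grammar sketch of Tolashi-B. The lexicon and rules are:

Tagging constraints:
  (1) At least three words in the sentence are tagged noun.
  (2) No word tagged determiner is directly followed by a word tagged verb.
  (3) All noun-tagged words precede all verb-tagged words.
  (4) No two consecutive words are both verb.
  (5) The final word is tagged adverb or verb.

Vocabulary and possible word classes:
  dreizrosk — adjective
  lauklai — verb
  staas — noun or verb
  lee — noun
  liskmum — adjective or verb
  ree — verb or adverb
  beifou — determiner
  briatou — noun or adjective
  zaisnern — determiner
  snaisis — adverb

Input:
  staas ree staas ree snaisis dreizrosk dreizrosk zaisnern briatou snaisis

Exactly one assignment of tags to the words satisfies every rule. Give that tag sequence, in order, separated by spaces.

noun adverb noun adverb adverb adjective adjective determiner noun adverb

Candidates per position — 1:staas {noun,verb}; 2:ree {verb,adverb}; 3:staas {noun,verb}; 4:ree {verb,adverb}; 5:snaisis {adverb}; 6:dreizrosk {adjective}; 7:dreizrosk {adjective}; 8:zaisnern {determiner}; 9:briatou {noun,adjective}; 10:snaisis {adverb}.
Word 1 cannot be verb — rule 1 would then fail for every completion. It is noun.
Word 3 cannot be verb — rule 1 would then fail for every completion. It is noun.
Word 9 cannot be adjective — rule 1 would then fail for every completion. It is noun.
Word 2 cannot be verb — rule 3 would then fail for every completion. It is adverb.
Word 4 cannot be verb — rule 3 would then fail for every completion. It is adverb.
The only consistent sequence is: noun adverb noun adverb adverb adjective adjective determiner noun adverb.
Checking: rule 1 satisfied; rule 2 satisfied; rule 3 satisfied; rule 4 satisfied; rule 5 satisfied.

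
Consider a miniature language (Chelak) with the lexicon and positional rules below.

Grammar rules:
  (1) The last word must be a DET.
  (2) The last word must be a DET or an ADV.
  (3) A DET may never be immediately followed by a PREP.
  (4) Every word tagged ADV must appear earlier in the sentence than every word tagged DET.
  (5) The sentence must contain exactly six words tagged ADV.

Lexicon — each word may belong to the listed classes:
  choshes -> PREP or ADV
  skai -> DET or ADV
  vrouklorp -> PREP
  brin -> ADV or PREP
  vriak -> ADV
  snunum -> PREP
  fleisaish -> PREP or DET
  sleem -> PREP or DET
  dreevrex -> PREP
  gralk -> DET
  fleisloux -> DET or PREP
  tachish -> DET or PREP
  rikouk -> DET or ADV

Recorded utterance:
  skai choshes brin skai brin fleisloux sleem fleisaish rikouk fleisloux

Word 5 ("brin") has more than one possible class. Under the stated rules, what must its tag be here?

Candidates per position — 1:skai {DET,ADV}; 2:choshes {PREP,ADV}; 3:brin {ADV,PREP}; 4:skai {DET,ADV}; 5:brin {ADV,PREP}; 6:fleisloux {DET,PREP}; 7:sleem {PREP,DET}; 8:fleisaish {PREP,DET}; 9:rikouk {DET,ADV}; 10:fleisloux {DET,PREP}.
At position 1, choosing DET makes rule 5 impossible to satisfy; hence ADV.
At position 2, choosing PREP makes rule 5 impossible to satisfy; hence ADV.
At position 3, choosing PREP makes rule 5 impossible to satisfy; hence ADV.
At position 4, choosing DET makes rule 5 impossible to satisfy; hence ADV.
At position 5, choosing PREP makes rule 5 impossible to satisfy; hence ADV.
At position 9, choosing DET makes rule 5 impossible to satisfy; hence ADV.
At position 10, choosing PREP makes rule 1 impossible to satisfy; hence DET.
At position 6, choosing DET makes rule 4 impossible to satisfy; hence PREP.
At position 7, choosing DET makes rule 4 impossible to satisfy; hence PREP.
At position 8, choosing DET makes rule 4 impossible to satisfy; hence PREP.
That leaves exactly one tagging: ADV ADV ADV ADV ADV PREP PREP PREP ADV DET.
Check: rule 1 ok; rule 2 ok; rule 3 ok; rule 4 ok; rule 5 ok.

ADV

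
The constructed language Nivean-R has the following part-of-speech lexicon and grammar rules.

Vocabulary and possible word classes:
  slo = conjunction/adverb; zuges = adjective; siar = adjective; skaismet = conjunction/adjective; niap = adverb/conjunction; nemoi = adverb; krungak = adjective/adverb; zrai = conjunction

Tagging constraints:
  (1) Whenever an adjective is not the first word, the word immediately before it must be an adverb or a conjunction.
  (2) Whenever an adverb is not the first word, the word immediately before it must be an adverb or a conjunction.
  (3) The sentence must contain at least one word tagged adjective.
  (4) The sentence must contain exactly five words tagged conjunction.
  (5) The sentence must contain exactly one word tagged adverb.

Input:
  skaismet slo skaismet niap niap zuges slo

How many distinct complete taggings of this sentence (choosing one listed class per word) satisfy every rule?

3

Candidates per position — 1:skaismet {conjunction,adjective}; 2:slo {conjunction,adverb}; 3:skaismet {conjunction,adjective}; 4:niap {adverb,conjunction}; 5:niap {adverb,conjunction}; 6:zuges {adjective}; 7:slo {conjunction,adverb}.
There are 64 candidate sequences in total.
The sequences that satisfy every rule: conjunction conjunction conjunction adverb conjunction adjective conjunction; conjunction conjunction conjunction conjunction adverb adjective conjunction; conjunction adverb conjunction conjunction conjunction adjective conjunction.
Count = 3.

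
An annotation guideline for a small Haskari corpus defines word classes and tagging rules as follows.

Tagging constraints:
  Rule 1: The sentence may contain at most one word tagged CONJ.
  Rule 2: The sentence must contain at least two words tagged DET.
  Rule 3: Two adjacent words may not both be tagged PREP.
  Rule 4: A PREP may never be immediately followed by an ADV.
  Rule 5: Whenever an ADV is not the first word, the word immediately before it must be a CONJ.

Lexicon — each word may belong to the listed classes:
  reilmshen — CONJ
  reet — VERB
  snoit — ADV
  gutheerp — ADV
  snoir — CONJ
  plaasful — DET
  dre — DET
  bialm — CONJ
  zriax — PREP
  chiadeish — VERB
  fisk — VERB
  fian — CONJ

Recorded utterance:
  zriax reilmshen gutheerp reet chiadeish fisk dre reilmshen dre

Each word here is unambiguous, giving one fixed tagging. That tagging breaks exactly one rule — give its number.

1

Fixed tagging: PREP CONJ ADV VERB VERB VERB DET CONJ DET.
Rule check: R1 violated, R2 holds, R3 holds, R4 holds, R5 holds.
Only rule 1 fails.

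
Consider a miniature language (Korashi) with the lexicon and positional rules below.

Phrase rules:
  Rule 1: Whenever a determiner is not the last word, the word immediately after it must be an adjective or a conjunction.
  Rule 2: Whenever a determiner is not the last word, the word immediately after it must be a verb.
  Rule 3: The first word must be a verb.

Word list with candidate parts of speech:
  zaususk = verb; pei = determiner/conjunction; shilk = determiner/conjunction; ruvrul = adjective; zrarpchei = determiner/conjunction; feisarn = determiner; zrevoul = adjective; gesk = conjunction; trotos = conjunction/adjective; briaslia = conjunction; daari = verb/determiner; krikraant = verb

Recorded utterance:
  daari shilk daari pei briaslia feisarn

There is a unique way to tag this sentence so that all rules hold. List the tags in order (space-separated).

verb conjunction verb conjunction conjunction determiner

Candidates per position — 1:daari {verb,determiner}; 2:shilk {determiner,conjunction}; 3:daari {verb,determiner}; 4:pei {determiner,conjunction}; 5:briaslia {conjunction}; 6:feisarn {determiner}.
Position 1: determiner is ruled out by rule 2; that leaves verb.
Position 2: determiner is ruled out by rule 1; that leaves conjunction.
Position 3: determiner is ruled out by rule 2; that leaves verb.
Position 4: determiner is ruled out by rule 2; that leaves conjunction.
That leaves exactly one tagging: verb conjunction verb conjunction conjunction determiner.
Check: rule 1 ✓; rule 2 ✓; rule 3 ✓.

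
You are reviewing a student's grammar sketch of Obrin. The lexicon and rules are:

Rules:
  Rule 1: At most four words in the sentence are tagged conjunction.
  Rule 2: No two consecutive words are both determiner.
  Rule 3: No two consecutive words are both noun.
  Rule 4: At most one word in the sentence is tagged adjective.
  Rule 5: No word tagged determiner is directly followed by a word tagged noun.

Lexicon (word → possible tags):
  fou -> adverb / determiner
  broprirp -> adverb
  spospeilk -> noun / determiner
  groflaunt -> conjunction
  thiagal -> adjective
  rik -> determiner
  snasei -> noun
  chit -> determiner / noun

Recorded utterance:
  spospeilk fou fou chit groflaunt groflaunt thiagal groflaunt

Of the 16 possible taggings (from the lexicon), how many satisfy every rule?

6

Candidates per position — 1:spospeilk {noun,determiner}; 2:fou {adverb,determiner}; 3:fou {adverb,determiner}; 4:chit {determiner,noun}; 5:groflaunt {conjunction}; 6:groflaunt {conjunction}; 7:thiagal {adjective}; 8:groflaunt {conjunction}.
There are 16 candidate sequences in total.
Checking each against the rules leaves 6 sequences.
Count = 6.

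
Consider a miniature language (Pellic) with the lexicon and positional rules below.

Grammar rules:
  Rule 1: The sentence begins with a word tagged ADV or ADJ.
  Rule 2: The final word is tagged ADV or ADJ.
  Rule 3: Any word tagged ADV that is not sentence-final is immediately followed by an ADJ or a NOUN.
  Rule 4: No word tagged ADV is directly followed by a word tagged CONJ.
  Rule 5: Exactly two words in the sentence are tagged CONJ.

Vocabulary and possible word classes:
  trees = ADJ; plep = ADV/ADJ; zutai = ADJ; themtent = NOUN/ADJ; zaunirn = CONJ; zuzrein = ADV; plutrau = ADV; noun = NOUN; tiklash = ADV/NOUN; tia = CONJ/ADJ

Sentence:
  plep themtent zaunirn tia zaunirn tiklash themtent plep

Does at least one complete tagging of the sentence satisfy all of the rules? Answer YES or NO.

YES

Candidates per position — 1:plep {ADV,ADJ}; 2:themtent {NOUN,ADJ}; 3:zaunirn {CONJ}; 4:tia {CONJ,ADJ}; 5:zaunirn {CONJ}; 6:tiklash {ADV,NOUN}; 7:themtent {NOUN,ADJ}; 8:plep {ADV,ADJ}.
One satisfying assignment: ADJ NOUN CONJ ADJ CONJ NOUN NOUN ADV.
Rule-by-rule: rule 1 satisfied; rule 2 satisfied; rule 3 satisfied; rule 4 satisfied; rule 5 satisfied.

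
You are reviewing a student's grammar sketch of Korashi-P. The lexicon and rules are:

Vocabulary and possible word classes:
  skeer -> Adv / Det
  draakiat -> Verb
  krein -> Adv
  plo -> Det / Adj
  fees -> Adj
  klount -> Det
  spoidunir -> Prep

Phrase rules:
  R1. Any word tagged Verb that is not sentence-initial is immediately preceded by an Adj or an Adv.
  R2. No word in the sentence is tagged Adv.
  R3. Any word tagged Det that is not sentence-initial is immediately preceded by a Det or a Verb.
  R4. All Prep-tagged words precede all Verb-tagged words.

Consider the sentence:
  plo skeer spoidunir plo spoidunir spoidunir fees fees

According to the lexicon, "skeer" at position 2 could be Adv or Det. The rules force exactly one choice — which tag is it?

Det

Candidates per position — 1:plo {Det,Adj}; 2:skeer {Adv,Det}; 3:spoidunir {Prep}; 4:plo {Det,Adj}; 5:spoidunir {Prep}; 6:spoidunir {Prep}; 7:fees {Adj}; 8:fees {Adj}.
Position 2: Adv is ruled out by rule 2; that leaves Det.
Position 4: Det is ruled out by rule 3; that leaves Adj.
Position 1: Adj is ruled out by rule 3; that leaves Det.
So the tagging must be: Det Det Prep Adj Prep Prep Adj Adj.
Verifying each rule — rule 1 ok; rule 2 ok; rule 3 ok; rule 4 ok.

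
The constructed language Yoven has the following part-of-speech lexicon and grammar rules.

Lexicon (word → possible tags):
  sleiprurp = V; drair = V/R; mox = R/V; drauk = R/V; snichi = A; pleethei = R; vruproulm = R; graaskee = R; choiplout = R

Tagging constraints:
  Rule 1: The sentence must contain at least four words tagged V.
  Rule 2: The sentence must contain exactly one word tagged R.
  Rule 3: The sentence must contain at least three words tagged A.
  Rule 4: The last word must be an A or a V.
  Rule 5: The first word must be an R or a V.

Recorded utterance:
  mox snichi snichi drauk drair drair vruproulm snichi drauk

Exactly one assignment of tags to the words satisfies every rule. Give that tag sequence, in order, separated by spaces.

Candidates per position — 1:mox {R,V}; 2:snichi {A}; 3:snichi {A}; 4:drauk {R,V}; 5:drair {V,R}; 6:drair {V,R}; 7:vruproulm {R}; 8:snichi {A}; 9:drauk {R,V}.
If word 1 were R, no tagging could satisfy rule 2; so word 1 is V.
If word 4 were R, no tagging could satisfy rule 2; so word 4 is V.
If word 5 were R, no tagging could satisfy rule 2; so word 5 is V.
If word 6 were R, no tagging could satisfy rule 2; so word 6 is V.
If word 9 were R, no tagging could satisfy rule 2; so word 9 is V.
So the tagging must be: V A A V V V R A V.
Checking: rule 1 ✓; rule 2 ✓; rule 3 ✓; rule 4 ✓; rule 5 ✓.

V A A V V V R A V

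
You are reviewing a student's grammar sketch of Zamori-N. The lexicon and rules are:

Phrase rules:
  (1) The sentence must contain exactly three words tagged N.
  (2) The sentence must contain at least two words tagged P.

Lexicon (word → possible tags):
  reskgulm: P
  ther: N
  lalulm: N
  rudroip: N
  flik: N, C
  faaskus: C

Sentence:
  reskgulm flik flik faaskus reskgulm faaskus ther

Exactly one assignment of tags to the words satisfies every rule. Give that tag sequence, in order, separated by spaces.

Candidates per position — 1:reskgulm {P}; 2:flik {N,C}; 3:flik {N,C}; 4:faaskus {C}; 5:reskgulm {P}; 6:faaskus {C}; 7:ther {N}.
Position 2: tagging it C would leave rule 1 unsatisfiable, so it must be N.
Position 3: tagging it C would leave rule 1 unsatisfiable, so it must be N.
So the tagging must be: P N N C P C N.
Checking: rule 1 holds; rule 2 holds.

P N N C P C N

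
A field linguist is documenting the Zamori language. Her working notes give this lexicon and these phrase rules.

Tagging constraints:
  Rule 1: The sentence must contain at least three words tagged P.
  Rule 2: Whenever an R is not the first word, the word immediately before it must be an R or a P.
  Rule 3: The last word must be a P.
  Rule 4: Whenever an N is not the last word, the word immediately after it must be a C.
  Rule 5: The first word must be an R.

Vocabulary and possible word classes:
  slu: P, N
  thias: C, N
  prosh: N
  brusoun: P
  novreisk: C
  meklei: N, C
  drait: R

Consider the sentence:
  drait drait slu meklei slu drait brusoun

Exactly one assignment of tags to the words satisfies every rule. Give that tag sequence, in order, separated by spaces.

Candidates per position — 1:drait {R}; 2:drait {R}; 3:slu {P,N}; 4:meklei {N,C}; 5:slu {P,N}; 6:drait {R}; 7:brusoun {P}.
At position 3, choosing N makes rule 1 impossible to satisfy; hence P.
At position 4, choosing N makes rule 4 impossible to satisfy; hence C.
At position 5, choosing N makes rule 1 impossible to satisfy; hence P.
That leaves exactly one tagging: R R P C P R P.
Checking: rule 1 ok; rule 2 ok; rule 3 ok; rule 4 ok; rule 5 ok.

R R P C P R P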